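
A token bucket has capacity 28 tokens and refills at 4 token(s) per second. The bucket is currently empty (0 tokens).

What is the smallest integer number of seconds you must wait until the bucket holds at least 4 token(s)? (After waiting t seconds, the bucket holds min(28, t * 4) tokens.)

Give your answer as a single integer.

Answer: 1

Derivation:
Need t * 4 >= 4, so t >= 4/4.
Smallest integer t = ceil(4/4) = 1.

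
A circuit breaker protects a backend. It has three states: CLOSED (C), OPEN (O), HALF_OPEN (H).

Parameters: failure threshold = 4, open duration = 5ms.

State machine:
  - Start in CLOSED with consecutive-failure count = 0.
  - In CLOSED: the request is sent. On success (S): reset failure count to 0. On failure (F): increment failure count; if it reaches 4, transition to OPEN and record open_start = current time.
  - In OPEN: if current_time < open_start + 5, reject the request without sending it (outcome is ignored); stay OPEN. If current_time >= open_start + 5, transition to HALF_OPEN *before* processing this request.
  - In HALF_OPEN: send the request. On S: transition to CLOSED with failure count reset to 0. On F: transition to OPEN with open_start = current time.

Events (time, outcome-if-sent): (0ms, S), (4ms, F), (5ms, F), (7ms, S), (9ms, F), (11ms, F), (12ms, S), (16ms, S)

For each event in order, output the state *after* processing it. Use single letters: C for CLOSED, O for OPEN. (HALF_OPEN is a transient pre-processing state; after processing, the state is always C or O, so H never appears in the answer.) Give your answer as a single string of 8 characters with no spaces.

State after each event:
  event#1 t=0ms outcome=S: state=CLOSED
  event#2 t=4ms outcome=F: state=CLOSED
  event#3 t=5ms outcome=F: state=CLOSED
  event#4 t=7ms outcome=S: state=CLOSED
  event#5 t=9ms outcome=F: state=CLOSED
  event#6 t=11ms outcome=F: state=CLOSED
  event#7 t=12ms outcome=S: state=CLOSED
  event#8 t=16ms outcome=S: state=CLOSED

Answer: CCCCCCCC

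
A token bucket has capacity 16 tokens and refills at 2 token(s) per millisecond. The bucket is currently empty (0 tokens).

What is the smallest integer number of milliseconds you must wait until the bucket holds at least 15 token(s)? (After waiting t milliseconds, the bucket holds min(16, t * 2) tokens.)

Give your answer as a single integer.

Need t * 2 >= 15, so t >= 15/2.
Smallest integer t = ceil(15/2) = 8.

Answer: 8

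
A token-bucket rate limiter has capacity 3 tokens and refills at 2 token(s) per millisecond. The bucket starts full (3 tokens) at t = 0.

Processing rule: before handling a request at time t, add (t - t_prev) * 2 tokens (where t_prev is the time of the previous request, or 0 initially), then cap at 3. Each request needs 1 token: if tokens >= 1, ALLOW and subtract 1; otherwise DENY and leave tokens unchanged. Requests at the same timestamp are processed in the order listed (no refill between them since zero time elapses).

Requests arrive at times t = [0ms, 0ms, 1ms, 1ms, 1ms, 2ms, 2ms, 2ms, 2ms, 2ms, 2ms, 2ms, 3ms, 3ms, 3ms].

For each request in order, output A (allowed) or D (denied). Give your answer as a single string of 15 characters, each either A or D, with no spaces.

Answer: AAAAAAADDDDDAAD

Derivation:
Simulating step by step:
  req#1 t=0ms: ALLOW
  req#2 t=0ms: ALLOW
  req#3 t=1ms: ALLOW
  req#4 t=1ms: ALLOW
  req#5 t=1ms: ALLOW
  req#6 t=2ms: ALLOW
  req#7 t=2ms: ALLOW
  req#8 t=2ms: DENY
  req#9 t=2ms: DENY
  req#10 t=2ms: DENY
  req#11 t=2ms: DENY
  req#12 t=2ms: DENY
  req#13 t=3ms: ALLOW
  req#14 t=3ms: ALLOW
  req#15 t=3ms: DENY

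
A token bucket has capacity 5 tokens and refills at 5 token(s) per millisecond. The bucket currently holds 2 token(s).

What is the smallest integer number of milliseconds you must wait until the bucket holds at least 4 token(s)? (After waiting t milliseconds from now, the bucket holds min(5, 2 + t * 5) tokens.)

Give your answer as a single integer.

Answer: 1

Derivation:
Need 2 + t * 5 >= 4, so t >= 2/5.
Smallest integer t = ceil(2/5) = 1.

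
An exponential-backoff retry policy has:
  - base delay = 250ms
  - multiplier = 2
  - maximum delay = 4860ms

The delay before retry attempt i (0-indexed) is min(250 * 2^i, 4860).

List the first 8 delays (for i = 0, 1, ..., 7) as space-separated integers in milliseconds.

Answer: 250 500 1000 2000 4000 4860 4860 4860

Derivation:
Computing each delay:
  i=0: min(250*2^0, 4860) = 250
  i=1: min(250*2^1, 4860) = 500
  i=2: min(250*2^2, 4860) = 1000
  i=3: min(250*2^3, 4860) = 2000
  i=4: min(250*2^4, 4860) = 4000
  i=5: min(250*2^5, 4860) = 4860
  i=6: min(250*2^6, 4860) = 4860
  i=7: min(250*2^7, 4860) = 4860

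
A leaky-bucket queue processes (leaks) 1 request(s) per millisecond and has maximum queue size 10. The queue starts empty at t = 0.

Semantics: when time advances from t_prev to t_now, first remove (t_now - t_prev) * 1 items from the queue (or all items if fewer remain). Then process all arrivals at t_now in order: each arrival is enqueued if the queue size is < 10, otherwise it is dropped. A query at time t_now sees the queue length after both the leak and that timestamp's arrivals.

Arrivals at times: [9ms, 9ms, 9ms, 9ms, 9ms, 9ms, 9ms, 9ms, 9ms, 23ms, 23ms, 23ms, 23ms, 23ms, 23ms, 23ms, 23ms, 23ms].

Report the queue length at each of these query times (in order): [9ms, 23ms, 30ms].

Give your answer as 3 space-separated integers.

Answer: 9 9 2

Derivation:
Queue lengths at query times:
  query t=9ms: backlog = 9
  query t=23ms: backlog = 9
  query t=30ms: backlog = 2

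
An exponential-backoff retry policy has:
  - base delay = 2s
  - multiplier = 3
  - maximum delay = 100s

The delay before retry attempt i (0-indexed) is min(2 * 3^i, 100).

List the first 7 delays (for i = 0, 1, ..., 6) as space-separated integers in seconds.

Answer: 2 6 18 54 100 100 100

Derivation:
Computing each delay:
  i=0: min(2*3^0, 100) = 2
  i=1: min(2*3^1, 100) = 6
  i=2: min(2*3^2, 100) = 18
  i=3: min(2*3^3, 100) = 54
  i=4: min(2*3^4, 100) = 100
  i=5: min(2*3^5, 100) = 100
  i=6: min(2*3^6, 100) = 100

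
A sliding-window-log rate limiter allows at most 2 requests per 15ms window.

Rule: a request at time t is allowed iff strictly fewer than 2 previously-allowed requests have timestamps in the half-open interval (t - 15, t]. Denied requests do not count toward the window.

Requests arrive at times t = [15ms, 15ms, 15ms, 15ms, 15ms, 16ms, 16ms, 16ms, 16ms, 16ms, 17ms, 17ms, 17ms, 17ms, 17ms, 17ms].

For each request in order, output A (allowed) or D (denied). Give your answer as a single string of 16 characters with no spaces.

Tracking allowed requests in the window:
  req#1 t=15ms: ALLOW
  req#2 t=15ms: ALLOW
  req#3 t=15ms: DENY
  req#4 t=15ms: DENY
  req#5 t=15ms: DENY
  req#6 t=16ms: DENY
  req#7 t=16ms: DENY
  req#8 t=16ms: DENY
  req#9 t=16ms: DENY
  req#10 t=16ms: DENY
  req#11 t=17ms: DENY
  req#12 t=17ms: DENY
  req#13 t=17ms: DENY
  req#14 t=17ms: DENY
  req#15 t=17ms: DENY
  req#16 t=17ms: DENY

Answer: AADDDDDDDDDDDDDD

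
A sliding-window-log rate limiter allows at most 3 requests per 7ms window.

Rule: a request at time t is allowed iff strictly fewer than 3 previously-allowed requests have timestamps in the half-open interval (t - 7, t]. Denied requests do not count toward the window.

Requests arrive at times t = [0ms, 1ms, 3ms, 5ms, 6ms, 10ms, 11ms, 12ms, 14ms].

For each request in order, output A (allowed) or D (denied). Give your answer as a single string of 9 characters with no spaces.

Tracking allowed requests in the window:
  req#1 t=0ms: ALLOW
  req#2 t=1ms: ALLOW
  req#3 t=3ms: ALLOW
  req#4 t=5ms: DENY
  req#5 t=6ms: DENY
  req#6 t=10ms: ALLOW
  req#7 t=11ms: ALLOW
  req#8 t=12ms: ALLOW
  req#9 t=14ms: DENY

Answer: AAADDAAAD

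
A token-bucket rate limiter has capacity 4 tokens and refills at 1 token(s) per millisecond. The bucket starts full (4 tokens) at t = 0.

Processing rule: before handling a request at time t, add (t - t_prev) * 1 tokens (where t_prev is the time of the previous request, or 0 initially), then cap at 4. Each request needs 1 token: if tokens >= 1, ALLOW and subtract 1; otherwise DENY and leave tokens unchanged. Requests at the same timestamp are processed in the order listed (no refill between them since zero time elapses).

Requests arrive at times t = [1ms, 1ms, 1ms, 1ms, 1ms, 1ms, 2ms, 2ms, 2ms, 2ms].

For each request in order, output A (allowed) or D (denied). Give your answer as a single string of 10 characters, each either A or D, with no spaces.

Answer: AAAADDADDD

Derivation:
Simulating step by step:
  req#1 t=1ms: ALLOW
  req#2 t=1ms: ALLOW
  req#3 t=1ms: ALLOW
  req#4 t=1ms: ALLOW
  req#5 t=1ms: DENY
  req#6 t=1ms: DENY
  req#7 t=2ms: ALLOW
  req#8 t=2ms: DENY
  req#9 t=2ms: DENY
  req#10 t=2ms: DENY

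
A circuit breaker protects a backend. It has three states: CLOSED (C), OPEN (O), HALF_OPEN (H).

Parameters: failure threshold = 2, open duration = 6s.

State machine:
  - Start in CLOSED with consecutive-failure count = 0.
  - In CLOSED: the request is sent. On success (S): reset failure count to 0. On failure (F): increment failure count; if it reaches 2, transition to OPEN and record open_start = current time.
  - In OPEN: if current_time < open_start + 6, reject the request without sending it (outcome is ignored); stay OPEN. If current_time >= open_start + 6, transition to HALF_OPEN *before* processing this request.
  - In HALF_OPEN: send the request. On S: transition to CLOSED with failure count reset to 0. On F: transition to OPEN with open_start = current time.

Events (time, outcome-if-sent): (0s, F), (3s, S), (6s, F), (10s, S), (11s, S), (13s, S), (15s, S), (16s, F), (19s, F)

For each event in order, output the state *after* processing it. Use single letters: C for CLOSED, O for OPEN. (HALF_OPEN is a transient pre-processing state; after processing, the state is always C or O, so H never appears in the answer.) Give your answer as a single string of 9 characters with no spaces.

Answer: CCCCCCCCO

Derivation:
State after each event:
  event#1 t=0s outcome=F: state=CLOSED
  event#2 t=3s outcome=S: state=CLOSED
  event#3 t=6s outcome=F: state=CLOSED
  event#4 t=10s outcome=S: state=CLOSED
  event#5 t=11s outcome=S: state=CLOSED
  event#6 t=13s outcome=S: state=CLOSED
  event#7 t=15s outcome=S: state=CLOSED
  event#8 t=16s outcome=F: state=CLOSED
  event#9 t=19s outcome=F: state=OPEN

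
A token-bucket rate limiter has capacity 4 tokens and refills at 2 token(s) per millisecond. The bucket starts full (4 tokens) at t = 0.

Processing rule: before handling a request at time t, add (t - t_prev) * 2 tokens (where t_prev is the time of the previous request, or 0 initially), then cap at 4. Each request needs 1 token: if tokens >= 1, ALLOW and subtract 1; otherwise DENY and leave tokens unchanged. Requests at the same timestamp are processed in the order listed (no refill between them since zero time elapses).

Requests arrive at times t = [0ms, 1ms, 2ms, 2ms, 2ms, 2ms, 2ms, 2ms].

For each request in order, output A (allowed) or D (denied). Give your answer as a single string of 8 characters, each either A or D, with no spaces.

Answer: AAAAAADD

Derivation:
Simulating step by step:
  req#1 t=0ms: ALLOW
  req#2 t=1ms: ALLOW
  req#3 t=2ms: ALLOW
  req#4 t=2ms: ALLOW
  req#5 t=2ms: ALLOW
  req#6 t=2ms: ALLOW
  req#7 t=2ms: DENY
  req#8 t=2ms: DENY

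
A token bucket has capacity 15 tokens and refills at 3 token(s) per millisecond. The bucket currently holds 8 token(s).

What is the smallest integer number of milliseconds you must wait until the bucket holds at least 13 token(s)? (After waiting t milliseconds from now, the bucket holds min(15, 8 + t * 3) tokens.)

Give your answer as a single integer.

Need 8 + t * 3 >= 13, so t >= 5/3.
Smallest integer t = ceil(5/3) = 2.

Answer: 2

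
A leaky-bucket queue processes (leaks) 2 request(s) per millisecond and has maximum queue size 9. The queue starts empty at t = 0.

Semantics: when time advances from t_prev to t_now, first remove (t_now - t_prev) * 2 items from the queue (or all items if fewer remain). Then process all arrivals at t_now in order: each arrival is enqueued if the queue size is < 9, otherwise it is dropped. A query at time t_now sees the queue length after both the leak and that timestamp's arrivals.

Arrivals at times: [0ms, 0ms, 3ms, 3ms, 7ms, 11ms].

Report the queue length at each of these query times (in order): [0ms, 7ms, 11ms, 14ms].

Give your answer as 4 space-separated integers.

Queue lengths at query times:
  query t=0ms: backlog = 2
  query t=7ms: backlog = 1
  query t=11ms: backlog = 1
  query t=14ms: backlog = 0

Answer: 2 1 1 0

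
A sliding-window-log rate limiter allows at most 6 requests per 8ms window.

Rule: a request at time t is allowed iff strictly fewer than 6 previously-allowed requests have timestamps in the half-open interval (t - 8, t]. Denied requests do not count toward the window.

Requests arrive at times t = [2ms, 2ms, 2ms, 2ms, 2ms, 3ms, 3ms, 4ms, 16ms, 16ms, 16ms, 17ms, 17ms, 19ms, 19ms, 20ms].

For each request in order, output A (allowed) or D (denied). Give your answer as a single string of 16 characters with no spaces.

Tracking allowed requests in the window:
  req#1 t=2ms: ALLOW
  req#2 t=2ms: ALLOW
  req#3 t=2ms: ALLOW
  req#4 t=2ms: ALLOW
  req#5 t=2ms: ALLOW
  req#6 t=3ms: ALLOW
  req#7 t=3ms: DENY
  req#8 t=4ms: DENY
  req#9 t=16ms: ALLOW
  req#10 t=16ms: ALLOW
  req#11 t=16ms: ALLOW
  req#12 t=17ms: ALLOW
  req#13 t=17ms: ALLOW
  req#14 t=19ms: ALLOW
  req#15 t=19ms: DENY
  req#16 t=20ms: DENY

Answer: AAAAAADDAAAAAADD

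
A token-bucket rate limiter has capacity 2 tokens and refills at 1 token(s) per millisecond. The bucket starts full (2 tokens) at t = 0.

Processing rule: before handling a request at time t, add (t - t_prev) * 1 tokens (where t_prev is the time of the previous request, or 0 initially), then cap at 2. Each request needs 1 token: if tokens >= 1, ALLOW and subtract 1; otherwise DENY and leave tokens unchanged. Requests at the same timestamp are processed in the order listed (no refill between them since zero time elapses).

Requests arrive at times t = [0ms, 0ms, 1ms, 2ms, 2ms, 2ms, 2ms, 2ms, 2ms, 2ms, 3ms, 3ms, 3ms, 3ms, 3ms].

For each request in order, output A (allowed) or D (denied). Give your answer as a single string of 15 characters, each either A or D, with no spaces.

Answer: AAAADDDDDDADDDD

Derivation:
Simulating step by step:
  req#1 t=0ms: ALLOW
  req#2 t=0ms: ALLOW
  req#3 t=1ms: ALLOW
  req#4 t=2ms: ALLOW
  req#5 t=2ms: DENY
  req#6 t=2ms: DENY
  req#7 t=2ms: DENY
  req#8 t=2ms: DENY
  req#9 t=2ms: DENY
  req#10 t=2ms: DENY
  req#11 t=3ms: ALLOW
  req#12 t=3ms: DENY
  req#13 t=3ms: DENY
  req#14 t=3ms: DENY
  req#15 t=3ms: DENY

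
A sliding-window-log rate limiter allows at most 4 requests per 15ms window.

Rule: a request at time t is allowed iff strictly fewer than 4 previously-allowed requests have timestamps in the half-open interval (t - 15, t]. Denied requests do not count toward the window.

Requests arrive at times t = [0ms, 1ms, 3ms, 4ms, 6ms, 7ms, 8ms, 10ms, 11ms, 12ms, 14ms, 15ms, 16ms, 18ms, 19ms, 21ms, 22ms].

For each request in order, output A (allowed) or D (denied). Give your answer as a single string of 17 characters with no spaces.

Tracking allowed requests in the window:
  req#1 t=0ms: ALLOW
  req#2 t=1ms: ALLOW
  req#3 t=3ms: ALLOW
  req#4 t=4ms: ALLOW
  req#5 t=6ms: DENY
  req#6 t=7ms: DENY
  req#7 t=8ms: DENY
  req#8 t=10ms: DENY
  req#9 t=11ms: DENY
  req#10 t=12ms: DENY
  req#11 t=14ms: DENY
  req#12 t=15ms: ALLOW
  req#13 t=16ms: ALLOW
  req#14 t=18ms: ALLOW
  req#15 t=19ms: ALLOW
  req#16 t=21ms: DENY
  req#17 t=22ms: DENY

Answer: AAAADDDDDDDAAAADD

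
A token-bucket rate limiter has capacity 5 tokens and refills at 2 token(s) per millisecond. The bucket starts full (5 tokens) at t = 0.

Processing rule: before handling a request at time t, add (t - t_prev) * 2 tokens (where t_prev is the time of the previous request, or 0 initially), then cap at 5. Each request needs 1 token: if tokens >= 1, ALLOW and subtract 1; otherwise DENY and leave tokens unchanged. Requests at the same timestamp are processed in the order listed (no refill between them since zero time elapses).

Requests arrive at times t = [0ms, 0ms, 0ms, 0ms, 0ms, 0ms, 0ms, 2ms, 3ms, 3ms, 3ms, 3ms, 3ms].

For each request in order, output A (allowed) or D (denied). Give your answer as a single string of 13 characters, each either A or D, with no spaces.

Simulating step by step:
  req#1 t=0ms: ALLOW
  req#2 t=0ms: ALLOW
  req#3 t=0ms: ALLOW
  req#4 t=0ms: ALLOW
  req#5 t=0ms: ALLOW
  req#6 t=0ms: DENY
  req#7 t=0ms: DENY
  req#8 t=2ms: ALLOW
  req#9 t=3ms: ALLOW
  req#10 t=3ms: ALLOW
  req#11 t=3ms: ALLOW
  req#12 t=3ms: ALLOW
  req#13 t=3ms: ALLOW

Answer: AAAAADDAAAAAA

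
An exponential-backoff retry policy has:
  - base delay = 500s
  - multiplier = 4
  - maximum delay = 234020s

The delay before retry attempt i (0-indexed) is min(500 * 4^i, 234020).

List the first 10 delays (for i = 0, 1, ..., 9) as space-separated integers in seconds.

Computing each delay:
  i=0: min(500*4^0, 234020) = 500
  i=1: min(500*4^1, 234020) = 2000
  i=2: min(500*4^2, 234020) = 8000
  i=3: min(500*4^3, 234020) = 32000
  i=4: min(500*4^4, 234020) = 128000
  i=5: min(500*4^5, 234020) = 234020
  i=6: min(500*4^6, 234020) = 234020
  i=7: min(500*4^7, 234020) = 234020
  i=8: min(500*4^8, 234020) = 234020
  i=9: min(500*4^9, 234020) = 234020

Answer: 500 2000 8000 32000 128000 234020 234020 234020 234020 234020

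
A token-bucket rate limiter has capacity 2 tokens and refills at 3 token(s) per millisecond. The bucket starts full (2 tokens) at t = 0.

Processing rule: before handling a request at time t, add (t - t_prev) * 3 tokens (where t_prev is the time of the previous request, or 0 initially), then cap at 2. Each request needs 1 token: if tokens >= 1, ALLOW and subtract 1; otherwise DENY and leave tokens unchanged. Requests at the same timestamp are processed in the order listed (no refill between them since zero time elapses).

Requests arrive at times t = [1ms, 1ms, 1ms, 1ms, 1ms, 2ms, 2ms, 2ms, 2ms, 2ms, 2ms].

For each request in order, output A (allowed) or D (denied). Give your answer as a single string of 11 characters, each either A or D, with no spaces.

Simulating step by step:
  req#1 t=1ms: ALLOW
  req#2 t=1ms: ALLOW
  req#3 t=1ms: DENY
  req#4 t=1ms: DENY
  req#5 t=1ms: DENY
  req#6 t=2ms: ALLOW
  req#7 t=2ms: ALLOW
  req#8 t=2ms: DENY
  req#9 t=2ms: DENY
  req#10 t=2ms: DENY
  req#11 t=2ms: DENY

Answer: AADDDAADDDD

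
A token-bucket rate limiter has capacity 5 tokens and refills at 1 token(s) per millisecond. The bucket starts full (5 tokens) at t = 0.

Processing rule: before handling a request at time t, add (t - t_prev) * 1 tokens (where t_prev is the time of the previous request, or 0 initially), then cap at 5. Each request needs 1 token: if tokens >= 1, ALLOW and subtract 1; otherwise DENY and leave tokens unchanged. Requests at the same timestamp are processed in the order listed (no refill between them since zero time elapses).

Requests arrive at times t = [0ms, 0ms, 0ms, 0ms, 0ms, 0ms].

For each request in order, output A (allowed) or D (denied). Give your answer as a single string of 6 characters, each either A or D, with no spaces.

Answer: AAAAAD

Derivation:
Simulating step by step:
  req#1 t=0ms: ALLOW
  req#2 t=0ms: ALLOW
  req#3 t=0ms: ALLOW
  req#4 t=0ms: ALLOW
  req#5 t=0ms: ALLOW
  req#6 t=0ms: DENY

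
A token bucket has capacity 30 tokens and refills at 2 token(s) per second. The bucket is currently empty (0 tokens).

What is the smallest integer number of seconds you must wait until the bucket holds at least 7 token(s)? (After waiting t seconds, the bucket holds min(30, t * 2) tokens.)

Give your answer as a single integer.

Need t * 2 >= 7, so t >= 7/2.
Smallest integer t = ceil(7/2) = 4.

Answer: 4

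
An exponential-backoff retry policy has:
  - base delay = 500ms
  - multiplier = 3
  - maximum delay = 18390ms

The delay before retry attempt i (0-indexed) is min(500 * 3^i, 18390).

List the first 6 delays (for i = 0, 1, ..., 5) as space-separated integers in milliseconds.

Answer: 500 1500 4500 13500 18390 18390

Derivation:
Computing each delay:
  i=0: min(500*3^0, 18390) = 500
  i=1: min(500*3^1, 18390) = 1500
  i=2: min(500*3^2, 18390) = 4500
  i=3: min(500*3^3, 18390) = 13500
  i=4: min(500*3^4, 18390) = 18390
  i=5: min(500*3^5, 18390) = 18390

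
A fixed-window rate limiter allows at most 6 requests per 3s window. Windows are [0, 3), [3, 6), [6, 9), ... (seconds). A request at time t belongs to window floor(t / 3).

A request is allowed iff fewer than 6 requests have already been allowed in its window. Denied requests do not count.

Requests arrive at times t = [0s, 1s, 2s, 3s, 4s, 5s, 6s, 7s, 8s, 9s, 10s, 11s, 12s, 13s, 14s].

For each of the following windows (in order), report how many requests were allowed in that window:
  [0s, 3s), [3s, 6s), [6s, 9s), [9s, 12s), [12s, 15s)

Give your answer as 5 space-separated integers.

Answer: 3 3 3 3 3

Derivation:
Processing requests:
  req#1 t=0s (window 0): ALLOW
  req#2 t=1s (window 0): ALLOW
  req#3 t=2s (window 0): ALLOW
  req#4 t=3s (window 1): ALLOW
  req#5 t=4s (window 1): ALLOW
  req#6 t=5s (window 1): ALLOW
  req#7 t=6s (window 2): ALLOW
  req#8 t=7s (window 2): ALLOW
  req#9 t=8s (window 2): ALLOW
  req#10 t=9s (window 3): ALLOW
  req#11 t=10s (window 3): ALLOW
  req#12 t=11s (window 3): ALLOW
  req#13 t=12s (window 4): ALLOW
  req#14 t=13s (window 4): ALLOW
  req#15 t=14s (window 4): ALLOW

Allowed counts by window: 3 3 3 3 3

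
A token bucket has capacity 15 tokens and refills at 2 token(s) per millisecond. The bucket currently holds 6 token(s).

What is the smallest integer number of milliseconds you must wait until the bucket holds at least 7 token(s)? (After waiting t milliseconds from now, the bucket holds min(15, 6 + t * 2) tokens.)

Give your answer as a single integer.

Answer: 1

Derivation:
Need 6 + t * 2 >= 7, so t >= 1/2.
Smallest integer t = ceil(1/2) = 1.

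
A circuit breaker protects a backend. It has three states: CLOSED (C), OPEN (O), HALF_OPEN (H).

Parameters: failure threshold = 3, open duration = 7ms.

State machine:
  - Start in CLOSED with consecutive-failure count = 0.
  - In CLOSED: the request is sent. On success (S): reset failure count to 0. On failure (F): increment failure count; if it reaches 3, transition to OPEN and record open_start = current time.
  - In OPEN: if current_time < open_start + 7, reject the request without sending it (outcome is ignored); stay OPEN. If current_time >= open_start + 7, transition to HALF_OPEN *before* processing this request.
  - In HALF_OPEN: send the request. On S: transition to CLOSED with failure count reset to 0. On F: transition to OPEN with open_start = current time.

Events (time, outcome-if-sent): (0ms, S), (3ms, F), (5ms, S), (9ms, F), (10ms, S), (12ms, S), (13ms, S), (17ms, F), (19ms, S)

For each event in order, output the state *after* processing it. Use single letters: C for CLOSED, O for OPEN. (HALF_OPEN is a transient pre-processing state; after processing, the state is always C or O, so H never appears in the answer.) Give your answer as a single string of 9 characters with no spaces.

Answer: CCCCCCCCC

Derivation:
State after each event:
  event#1 t=0ms outcome=S: state=CLOSED
  event#2 t=3ms outcome=F: state=CLOSED
  event#3 t=5ms outcome=S: state=CLOSED
  event#4 t=9ms outcome=F: state=CLOSED
  event#5 t=10ms outcome=S: state=CLOSED
  event#6 t=12ms outcome=S: state=CLOSED
  event#7 t=13ms outcome=S: state=CLOSED
  event#8 t=17ms outcome=F: state=CLOSED
  event#9 t=19ms outcome=S: state=CLOSED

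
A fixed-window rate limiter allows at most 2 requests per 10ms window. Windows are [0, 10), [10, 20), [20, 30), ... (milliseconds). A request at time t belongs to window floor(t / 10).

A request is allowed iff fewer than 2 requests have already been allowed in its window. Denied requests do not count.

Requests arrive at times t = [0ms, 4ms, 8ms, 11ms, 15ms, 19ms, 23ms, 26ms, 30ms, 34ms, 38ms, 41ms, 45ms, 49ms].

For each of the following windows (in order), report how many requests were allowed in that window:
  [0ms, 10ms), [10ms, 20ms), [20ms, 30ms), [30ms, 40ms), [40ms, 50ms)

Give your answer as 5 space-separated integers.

Processing requests:
  req#1 t=0ms (window 0): ALLOW
  req#2 t=4ms (window 0): ALLOW
  req#3 t=8ms (window 0): DENY
  req#4 t=11ms (window 1): ALLOW
  req#5 t=15ms (window 1): ALLOW
  req#6 t=19ms (window 1): DENY
  req#7 t=23ms (window 2): ALLOW
  req#8 t=26ms (window 2): ALLOW
  req#9 t=30ms (window 3): ALLOW
  req#10 t=34ms (window 3): ALLOW
  req#11 t=38ms (window 3): DENY
  req#12 t=41ms (window 4): ALLOW
  req#13 t=45ms (window 4): ALLOW
  req#14 t=49ms (window 4): DENY

Allowed counts by window: 2 2 2 2 2

Answer: 2 2 2 2 2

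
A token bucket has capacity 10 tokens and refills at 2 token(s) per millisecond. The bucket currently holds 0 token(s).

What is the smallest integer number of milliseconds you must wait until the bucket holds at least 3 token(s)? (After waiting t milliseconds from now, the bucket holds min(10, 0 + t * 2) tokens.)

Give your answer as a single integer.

Answer: 2

Derivation:
Need 0 + t * 2 >= 3, so t >= 3/2.
Smallest integer t = ceil(3/2) = 2.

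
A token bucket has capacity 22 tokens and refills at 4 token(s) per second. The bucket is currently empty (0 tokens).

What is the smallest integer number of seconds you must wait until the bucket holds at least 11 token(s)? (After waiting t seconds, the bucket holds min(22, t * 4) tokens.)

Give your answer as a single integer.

Need t * 4 >= 11, so t >= 11/4.
Smallest integer t = ceil(11/4) = 3.

Answer: 3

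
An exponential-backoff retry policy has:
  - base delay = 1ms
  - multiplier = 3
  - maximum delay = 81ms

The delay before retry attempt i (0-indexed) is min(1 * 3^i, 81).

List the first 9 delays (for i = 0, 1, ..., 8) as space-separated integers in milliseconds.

Computing each delay:
  i=0: min(1*3^0, 81) = 1
  i=1: min(1*3^1, 81) = 3
  i=2: min(1*3^2, 81) = 9
  i=3: min(1*3^3, 81) = 27
  i=4: min(1*3^4, 81) = 81
  i=5: min(1*3^5, 81) = 81
  i=6: min(1*3^6, 81) = 81
  i=7: min(1*3^7, 81) = 81
  i=8: min(1*3^8, 81) = 81

Answer: 1 3 9 27 81 81 81 81 81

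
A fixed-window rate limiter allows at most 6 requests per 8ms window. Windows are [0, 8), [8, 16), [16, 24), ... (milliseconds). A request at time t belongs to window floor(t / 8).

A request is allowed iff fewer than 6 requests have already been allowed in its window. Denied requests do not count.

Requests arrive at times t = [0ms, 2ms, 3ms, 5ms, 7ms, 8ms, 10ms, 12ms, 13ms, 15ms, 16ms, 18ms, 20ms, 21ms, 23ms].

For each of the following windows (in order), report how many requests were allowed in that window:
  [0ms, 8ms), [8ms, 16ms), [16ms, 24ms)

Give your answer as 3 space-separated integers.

Answer: 5 5 5

Derivation:
Processing requests:
  req#1 t=0ms (window 0): ALLOW
  req#2 t=2ms (window 0): ALLOW
  req#3 t=3ms (window 0): ALLOW
  req#4 t=5ms (window 0): ALLOW
  req#5 t=7ms (window 0): ALLOW
  req#6 t=8ms (window 1): ALLOW
  req#7 t=10ms (window 1): ALLOW
  req#8 t=12ms (window 1): ALLOW
  req#9 t=13ms (window 1): ALLOW
  req#10 t=15ms (window 1): ALLOW
  req#11 t=16ms (window 2): ALLOW
  req#12 t=18ms (window 2): ALLOW
  req#13 t=20ms (window 2): ALLOW
  req#14 t=21ms (window 2): ALLOW
  req#15 t=23ms (window 2): ALLOW

Allowed counts by window: 5 5 5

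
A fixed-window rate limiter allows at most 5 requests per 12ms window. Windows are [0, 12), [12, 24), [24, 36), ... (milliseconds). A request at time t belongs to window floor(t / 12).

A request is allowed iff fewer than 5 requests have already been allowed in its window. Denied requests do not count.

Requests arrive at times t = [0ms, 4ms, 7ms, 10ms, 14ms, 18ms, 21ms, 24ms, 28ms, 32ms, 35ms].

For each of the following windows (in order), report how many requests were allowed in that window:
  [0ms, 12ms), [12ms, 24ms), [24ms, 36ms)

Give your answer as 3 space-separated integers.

Answer: 4 3 4

Derivation:
Processing requests:
  req#1 t=0ms (window 0): ALLOW
  req#2 t=4ms (window 0): ALLOW
  req#3 t=7ms (window 0): ALLOW
  req#4 t=10ms (window 0): ALLOW
  req#5 t=14ms (window 1): ALLOW
  req#6 t=18ms (window 1): ALLOW
  req#7 t=21ms (window 1): ALLOW
  req#8 t=24ms (window 2): ALLOW
  req#9 t=28ms (window 2): ALLOW
  req#10 t=32ms (window 2): ALLOW
  req#11 t=35ms (window 2): ALLOW

Allowed counts by window: 4 3 4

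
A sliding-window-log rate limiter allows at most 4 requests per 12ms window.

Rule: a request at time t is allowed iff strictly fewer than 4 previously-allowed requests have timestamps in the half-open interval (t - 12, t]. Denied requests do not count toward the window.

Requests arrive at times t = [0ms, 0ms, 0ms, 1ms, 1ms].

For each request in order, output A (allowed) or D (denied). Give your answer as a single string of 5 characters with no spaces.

Answer: AAAAD

Derivation:
Tracking allowed requests in the window:
  req#1 t=0ms: ALLOW
  req#2 t=0ms: ALLOW
  req#3 t=0ms: ALLOW
  req#4 t=1ms: ALLOW
  req#5 t=1ms: DENY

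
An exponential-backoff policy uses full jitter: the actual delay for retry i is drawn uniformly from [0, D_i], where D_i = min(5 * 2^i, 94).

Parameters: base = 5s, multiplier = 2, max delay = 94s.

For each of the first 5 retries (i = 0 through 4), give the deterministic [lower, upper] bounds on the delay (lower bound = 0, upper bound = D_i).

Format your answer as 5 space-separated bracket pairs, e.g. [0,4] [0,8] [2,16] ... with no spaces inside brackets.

Computing bounds per retry:
  i=0: D_i=min(5*2^0,94)=5, bounds=[0,5]
  i=1: D_i=min(5*2^1,94)=10, bounds=[0,10]
  i=2: D_i=min(5*2^2,94)=20, bounds=[0,20]
  i=3: D_i=min(5*2^3,94)=40, bounds=[0,40]
  i=4: D_i=min(5*2^4,94)=80, bounds=[0,80]

Answer: [0,5] [0,10] [0,20] [0,40] [0,80]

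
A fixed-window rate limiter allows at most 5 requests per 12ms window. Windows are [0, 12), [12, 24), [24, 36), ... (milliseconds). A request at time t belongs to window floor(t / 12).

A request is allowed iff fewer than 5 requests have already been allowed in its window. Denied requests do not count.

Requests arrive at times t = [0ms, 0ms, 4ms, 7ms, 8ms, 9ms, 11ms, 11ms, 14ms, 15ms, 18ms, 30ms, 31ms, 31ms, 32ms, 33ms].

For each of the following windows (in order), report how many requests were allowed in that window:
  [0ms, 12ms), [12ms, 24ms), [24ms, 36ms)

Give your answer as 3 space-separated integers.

Answer: 5 3 5

Derivation:
Processing requests:
  req#1 t=0ms (window 0): ALLOW
  req#2 t=0ms (window 0): ALLOW
  req#3 t=4ms (window 0): ALLOW
  req#4 t=7ms (window 0): ALLOW
  req#5 t=8ms (window 0): ALLOW
  req#6 t=9ms (window 0): DENY
  req#7 t=11ms (window 0): DENY
  req#8 t=11ms (window 0): DENY
  req#9 t=14ms (window 1): ALLOW
  req#10 t=15ms (window 1): ALLOW
  req#11 t=18ms (window 1): ALLOW
  req#12 t=30ms (window 2): ALLOW
  req#13 t=31ms (window 2): ALLOW
  req#14 t=31ms (window 2): ALLOW
  req#15 t=32ms (window 2): ALLOW
  req#16 t=33ms (window 2): ALLOW

Allowed counts by window: 5 3 5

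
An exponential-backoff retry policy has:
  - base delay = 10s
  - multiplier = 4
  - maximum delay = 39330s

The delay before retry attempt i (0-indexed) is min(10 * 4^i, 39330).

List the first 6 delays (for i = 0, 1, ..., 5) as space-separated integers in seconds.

Computing each delay:
  i=0: min(10*4^0, 39330) = 10
  i=1: min(10*4^1, 39330) = 40
  i=2: min(10*4^2, 39330) = 160
  i=3: min(10*4^3, 39330) = 640
  i=4: min(10*4^4, 39330) = 2560
  i=5: min(10*4^5, 39330) = 10240

Answer: 10 40 160 640 2560 10240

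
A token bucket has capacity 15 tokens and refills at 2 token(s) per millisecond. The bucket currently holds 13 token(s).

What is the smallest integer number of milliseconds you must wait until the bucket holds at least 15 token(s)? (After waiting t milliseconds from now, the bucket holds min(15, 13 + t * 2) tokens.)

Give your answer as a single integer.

Need 13 + t * 2 >= 15, so t >= 2/2.
Smallest integer t = ceil(2/2) = 1.

Answer: 1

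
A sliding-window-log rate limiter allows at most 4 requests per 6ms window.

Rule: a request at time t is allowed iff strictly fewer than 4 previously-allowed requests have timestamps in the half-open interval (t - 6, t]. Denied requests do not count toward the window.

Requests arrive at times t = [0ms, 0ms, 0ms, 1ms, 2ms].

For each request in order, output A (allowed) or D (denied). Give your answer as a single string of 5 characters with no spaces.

Tracking allowed requests in the window:
  req#1 t=0ms: ALLOW
  req#2 t=0ms: ALLOW
  req#3 t=0ms: ALLOW
  req#4 t=1ms: ALLOW
  req#5 t=2ms: DENY

Answer: AAAAD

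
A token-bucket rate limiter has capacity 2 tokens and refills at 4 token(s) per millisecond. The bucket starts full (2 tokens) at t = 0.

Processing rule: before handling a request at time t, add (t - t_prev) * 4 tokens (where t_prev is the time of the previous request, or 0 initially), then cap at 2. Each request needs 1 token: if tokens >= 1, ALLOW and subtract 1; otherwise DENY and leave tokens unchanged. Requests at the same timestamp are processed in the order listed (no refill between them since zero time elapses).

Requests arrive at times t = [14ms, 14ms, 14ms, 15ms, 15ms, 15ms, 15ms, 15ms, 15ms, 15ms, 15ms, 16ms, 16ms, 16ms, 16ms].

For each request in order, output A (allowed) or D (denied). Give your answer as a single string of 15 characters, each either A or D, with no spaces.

Simulating step by step:
  req#1 t=14ms: ALLOW
  req#2 t=14ms: ALLOW
  req#3 t=14ms: DENY
  req#4 t=15ms: ALLOW
  req#5 t=15ms: ALLOW
  req#6 t=15ms: DENY
  req#7 t=15ms: DENY
  req#8 t=15ms: DENY
  req#9 t=15ms: DENY
  req#10 t=15ms: DENY
  req#11 t=15ms: DENY
  req#12 t=16ms: ALLOW
  req#13 t=16ms: ALLOW
  req#14 t=16ms: DENY
  req#15 t=16ms: DENY

Answer: AADAADDDDDDAADD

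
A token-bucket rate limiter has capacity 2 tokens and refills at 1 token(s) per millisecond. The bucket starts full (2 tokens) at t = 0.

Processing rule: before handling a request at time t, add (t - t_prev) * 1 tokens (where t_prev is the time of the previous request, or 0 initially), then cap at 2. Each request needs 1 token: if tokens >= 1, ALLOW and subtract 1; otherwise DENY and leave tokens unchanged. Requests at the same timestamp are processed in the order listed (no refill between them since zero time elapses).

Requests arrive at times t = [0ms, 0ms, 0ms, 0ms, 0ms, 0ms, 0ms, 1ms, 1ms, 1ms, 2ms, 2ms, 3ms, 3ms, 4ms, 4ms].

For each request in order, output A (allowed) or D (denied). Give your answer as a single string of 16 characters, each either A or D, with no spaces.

Answer: AADDDDDADDADADAD

Derivation:
Simulating step by step:
  req#1 t=0ms: ALLOW
  req#2 t=0ms: ALLOW
  req#3 t=0ms: DENY
  req#4 t=0ms: DENY
  req#5 t=0ms: DENY
  req#6 t=0ms: DENY
  req#7 t=0ms: DENY
  req#8 t=1ms: ALLOW
  req#9 t=1ms: DENY
  req#10 t=1ms: DENY
  req#11 t=2ms: ALLOW
  req#12 t=2ms: DENY
  req#13 t=3ms: ALLOW
  req#14 t=3ms: DENY
  req#15 t=4ms: ALLOW
  req#16 t=4ms: DENY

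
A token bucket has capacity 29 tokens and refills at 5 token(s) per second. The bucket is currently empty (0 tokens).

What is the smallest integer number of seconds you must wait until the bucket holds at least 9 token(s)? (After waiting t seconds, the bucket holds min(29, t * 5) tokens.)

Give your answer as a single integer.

Answer: 2

Derivation:
Need t * 5 >= 9, so t >= 9/5.
Smallest integer t = ceil(9/5) = 2.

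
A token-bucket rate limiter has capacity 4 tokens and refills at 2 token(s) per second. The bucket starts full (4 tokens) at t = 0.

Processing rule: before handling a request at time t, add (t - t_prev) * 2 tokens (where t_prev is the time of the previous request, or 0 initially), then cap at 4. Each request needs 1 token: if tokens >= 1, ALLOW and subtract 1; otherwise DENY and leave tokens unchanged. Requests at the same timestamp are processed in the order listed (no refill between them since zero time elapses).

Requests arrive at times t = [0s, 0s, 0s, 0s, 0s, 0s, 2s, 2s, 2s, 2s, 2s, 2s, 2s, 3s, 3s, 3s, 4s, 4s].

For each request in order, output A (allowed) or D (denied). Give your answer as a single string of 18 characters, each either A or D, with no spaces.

Simulating step by step:
  req#1 t=0s: ALLOW
  req#2 t=0s: ALLOW
  req#3 t=0s: ALLOW
  req#4 t=0s: ALLOW
  req#5 t=0s: DENY
  req#6 t=0s: DENY
  req#7 t=2s: ALLOW
  req#8 t=2s: ALLOW
  req#9 t=2s: ALLOW
  req#10 t=2s: ALLOW
  req#11 t=2s: DENY
  req#12 t=2s: DENY
  req#13 t=2s: DENY
  req#14 t=3s: ALLOW
  req#15 t=3s: ALLOW
  req#16 t=3s: DENY
  req#17 t=4s: ALLOW
  req#18 t=4s: ALLOW

Answer: AAAADDAAAADDDAADAA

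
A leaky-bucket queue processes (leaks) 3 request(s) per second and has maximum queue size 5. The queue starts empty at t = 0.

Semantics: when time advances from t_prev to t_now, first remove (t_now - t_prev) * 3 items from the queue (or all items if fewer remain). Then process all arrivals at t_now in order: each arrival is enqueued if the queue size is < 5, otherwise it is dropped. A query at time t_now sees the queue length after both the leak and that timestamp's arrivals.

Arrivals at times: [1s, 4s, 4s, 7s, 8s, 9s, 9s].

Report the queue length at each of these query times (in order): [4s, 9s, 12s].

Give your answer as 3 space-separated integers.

Queue lengths at query times:
  query t=4s: backlog = 2
  query t=9s: backlog = 2
  query t=12s: backlog = 0

Answer: 2 2 0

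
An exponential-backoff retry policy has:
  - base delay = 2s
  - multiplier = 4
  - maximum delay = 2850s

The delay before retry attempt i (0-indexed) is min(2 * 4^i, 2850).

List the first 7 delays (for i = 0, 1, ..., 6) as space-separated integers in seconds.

Computing each delay:
  i=0: min(2*4^0, 2850) = 2
  i=1: min(2*4^1, 2850) = 8
  i=2: min(2*4^2, 2850) = 32
  i=3: min(2*4^3, 2850) = 128
  i=4: min(2*4^4, 2850) = 512
  i=5: min(2*4^5, 2850) = 2048
  i=6: min(2*4^6, 2850) = 2850

Answer: 2 8 32 128 512 2048 2850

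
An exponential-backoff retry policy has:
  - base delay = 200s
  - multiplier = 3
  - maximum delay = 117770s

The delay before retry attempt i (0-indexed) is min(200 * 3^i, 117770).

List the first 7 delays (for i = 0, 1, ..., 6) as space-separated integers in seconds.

Answer: 200 600 1800 5400 16200 48600 117770

Derivation:
Computing each delay:
  i=0: min(200*3^0, 117770) = 200
  i=1: min(200*3^1, 117770) = 600
  i=2: min(200*3^2, 117770) = 1800
  i=3: min(200*3^3, 117770) = 5400
  i=4: min(200*3^4, 117770) = 16200
  i=5: min(200*3^5, 117770) = 48600
  i=6: min(200*3^6, 117770) = 117770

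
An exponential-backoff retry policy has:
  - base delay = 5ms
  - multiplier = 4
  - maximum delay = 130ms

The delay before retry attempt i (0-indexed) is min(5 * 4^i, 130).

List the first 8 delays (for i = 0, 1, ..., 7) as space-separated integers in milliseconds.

Answer: 5 20 80 130 130 130 130 130

Derivation:
Computing each delay:
  i=0: min(5*4^0, 130) = 5
  i=1: min(5*4^1, 130) = 20
  i=2: min(5*4^2, 130) = 80
  i=3: min(5*4^3, 130) = 130
  i=4: min(5*4^4, 130) = 130
  i=5: min(5*4^5, 130) = 130
  i=6: min(5*4^6, 130) = 130
  i=7: min(5*4^7, 130) = 130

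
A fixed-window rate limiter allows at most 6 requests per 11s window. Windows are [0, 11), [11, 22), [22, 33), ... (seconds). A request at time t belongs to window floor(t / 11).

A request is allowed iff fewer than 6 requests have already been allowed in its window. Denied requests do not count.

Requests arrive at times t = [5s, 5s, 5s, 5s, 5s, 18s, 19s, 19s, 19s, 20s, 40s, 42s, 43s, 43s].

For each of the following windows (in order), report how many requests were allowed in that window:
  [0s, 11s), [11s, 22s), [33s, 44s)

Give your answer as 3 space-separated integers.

Processing requests:
  req#1 t=5s (window 0): ALLOW
  req#2 t=5s (window 0): ALLOW
  req#3 t=5s (window 0): ALLOW
  req#4 t=5s (window 0): ALLOW
  req#5 t=5s (window 0): ALLOW
  req#6 t=18s (window 1): ALLOW
  req#7 t=19s (window 1): ALLOW
  req#8 t=19s (window 1): ALLOW
  req#9 t=19s (window 1): ALLOW
  req#10 t=20s (window 1): ALLOW
  req#11 t=40s (window 3): ALLOW
  req#12 t=42s (window 3): ALLOW
  req#13 t=43s (window 3): ALLOW
  req#14 t=43s (window 3): ALLOW

Allowed counts by window: 5 5 4

Answer: 5 5 4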